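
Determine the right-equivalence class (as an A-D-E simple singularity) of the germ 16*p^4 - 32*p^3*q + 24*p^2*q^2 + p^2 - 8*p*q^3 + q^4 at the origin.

A_3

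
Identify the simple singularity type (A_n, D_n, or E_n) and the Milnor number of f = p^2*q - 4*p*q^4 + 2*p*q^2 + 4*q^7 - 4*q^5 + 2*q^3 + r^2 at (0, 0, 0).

The Hessian of f at 0 has rank 1. Corank 2; j^3 = q*(p^2 + 2*p*q + 2*q^2) splits into three distinct lines over C (the quadratic factor has nonzero discriminant), so D_4.

Type D_4, Milnor number mu = 4.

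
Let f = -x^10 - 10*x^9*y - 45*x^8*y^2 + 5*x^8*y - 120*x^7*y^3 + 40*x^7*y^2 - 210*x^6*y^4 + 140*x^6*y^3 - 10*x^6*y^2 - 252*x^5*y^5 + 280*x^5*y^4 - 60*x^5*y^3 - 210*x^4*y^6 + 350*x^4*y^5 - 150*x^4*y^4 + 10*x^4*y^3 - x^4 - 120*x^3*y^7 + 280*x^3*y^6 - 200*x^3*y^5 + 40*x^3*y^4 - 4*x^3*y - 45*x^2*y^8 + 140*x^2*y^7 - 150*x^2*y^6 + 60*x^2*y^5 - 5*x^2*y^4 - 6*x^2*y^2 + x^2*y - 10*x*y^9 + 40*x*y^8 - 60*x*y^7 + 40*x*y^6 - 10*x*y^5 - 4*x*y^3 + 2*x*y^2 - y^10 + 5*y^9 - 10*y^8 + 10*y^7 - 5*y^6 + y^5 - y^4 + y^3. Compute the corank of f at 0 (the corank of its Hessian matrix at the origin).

2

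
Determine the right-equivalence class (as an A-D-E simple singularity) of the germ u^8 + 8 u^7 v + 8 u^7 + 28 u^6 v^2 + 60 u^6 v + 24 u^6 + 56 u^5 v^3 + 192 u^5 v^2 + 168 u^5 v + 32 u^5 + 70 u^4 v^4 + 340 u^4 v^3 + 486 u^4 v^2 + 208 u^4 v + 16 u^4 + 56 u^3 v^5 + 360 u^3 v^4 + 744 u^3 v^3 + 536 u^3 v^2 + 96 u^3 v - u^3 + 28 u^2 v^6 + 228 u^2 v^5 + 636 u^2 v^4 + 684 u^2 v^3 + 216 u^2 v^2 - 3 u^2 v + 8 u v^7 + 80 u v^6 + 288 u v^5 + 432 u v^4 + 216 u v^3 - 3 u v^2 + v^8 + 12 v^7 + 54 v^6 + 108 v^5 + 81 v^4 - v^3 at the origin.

E6

The Hessian of f at 0 is [[0, 0], [0, 0]] with rank 0, so corank 2. A Groebner basis of the Jacobian ideal J(f) in C{u,v} is {v^4, u*v^2 + 7*v^3/6, u^2 + 2*u*v + v^2}; counting standard monomials gives mu = 6. Corank 2; j^3 = -(u + v)^3 is a perfect cube, so E-series; the 4-jet and mu = 6 give E_6.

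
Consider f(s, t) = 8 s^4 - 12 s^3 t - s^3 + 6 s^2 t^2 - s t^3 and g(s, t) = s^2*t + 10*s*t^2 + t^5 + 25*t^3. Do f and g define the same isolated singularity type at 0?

No.

The Hessian of f at 0 has rank 0. Corank 2; j^3 = -s^3 is a perfect cube, so E-series; the 4-jet and mu = 7 give E_7. The Hessian of g at 0 has rank 0. Corank 2; j^3 = t*(s + 5*t)^2 has shape L^2 M (L != M), so D-series; mu = 6 gives D_6. f is E_7 but g is D_6, hence not right-equivalent.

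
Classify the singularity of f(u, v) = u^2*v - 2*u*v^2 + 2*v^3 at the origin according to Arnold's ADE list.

The Hessian of f at 0 is [[0, 0], [0, 0]] with rank 0, so corank 2. A Groebner basis of the Jacobian ideal J(f) in C{u,v} is {v^3, u^2 + 2*v^2, u*v - v^2}; counting standard monomials gives mu = 4. Corank 2; j^3 = v*(u^2 - 2*u*v + 2*v^2) splits into three distinct lines over C (the quadratic factor has nonzero discriminant), so D_4.

D4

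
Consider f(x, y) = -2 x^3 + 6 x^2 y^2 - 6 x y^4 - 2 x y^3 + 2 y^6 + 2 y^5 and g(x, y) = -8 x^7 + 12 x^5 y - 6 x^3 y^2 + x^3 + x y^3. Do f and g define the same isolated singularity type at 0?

The Hessian of f at 0 is [[0, 0], [0, 0]] with rank 0, so corank 2. A Groebner basis of the Jacobian ideal J(f) in C{x,y} is {-x^2 + y^4 - y^3/3, x^3, x^2*y + x^2/3 + y^3/9, -x^2 + x*y^2 - y^3/3}; counting standard monomials gives mu = 7. Corank 2; j^3 = -2*x^3 is a perfect cube, so E-series; the 4-jet and mu = 7 give E_7. The Hessian of g at 0 is [[0, 0], [0, 0]] with rank 0, so corank 2. A Groebner basis of the Jacobian ideal J(g) in C{x,y} is {x^3, x*y^2, 3*x^2 + y^3}; counting standard monomials gives mu = 7. Corank 2; j^3 = x^3 is a perfect cube, so E-series; the 4-jet and mu = 7 give E_7. Both have type E_7, hence right-equivalent.

Yes.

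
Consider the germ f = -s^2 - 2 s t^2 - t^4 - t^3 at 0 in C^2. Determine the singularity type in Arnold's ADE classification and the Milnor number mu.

The Hessian of f at 0 is [[-2, 0], [0, 0]] with rank 1, so corank 1. A Groebner basis of the Jacobian ideal J(f) in C{s,t} is {t^2, s}; counting standard monomials gives mu = 2. Corank 1: A-series; mu = 2 gives A_2.

Type A_{2}, Milnor number mu = 2.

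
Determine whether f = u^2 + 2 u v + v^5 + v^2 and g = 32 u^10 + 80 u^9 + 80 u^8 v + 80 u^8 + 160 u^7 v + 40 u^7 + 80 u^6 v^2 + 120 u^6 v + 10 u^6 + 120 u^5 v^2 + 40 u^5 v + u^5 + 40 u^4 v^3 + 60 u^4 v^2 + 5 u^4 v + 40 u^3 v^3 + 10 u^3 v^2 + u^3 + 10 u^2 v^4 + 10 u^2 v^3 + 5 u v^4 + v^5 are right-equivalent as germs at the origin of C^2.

No.

The Hessian of f at 0 is [[2, 2], [2, 2]] with rank 1, so corank 1. A Groebner basis of the Jacobian ideal J(f) in C{u,v} is {v^4, u + v}; counting standard monomials gives mu = 4. Corank 1: A-series; mu = 4 gives A_4. The Hessian of g at 0 is [[0, 0], [0, 0]] with rank 0, so corank 2. A Groebner basis of the Jacobian ideal J(g) in C{u,v} is {v^5, u*v^3 + v^4/4, u^2}; counting standard monomials gives mu = 8. Corank 2; j^3 = u^3 is a perfect cube, so E-series; the 5-jet and mu = 8 give E_8. f is A_4 but g is E_8, hence not right-equivalent.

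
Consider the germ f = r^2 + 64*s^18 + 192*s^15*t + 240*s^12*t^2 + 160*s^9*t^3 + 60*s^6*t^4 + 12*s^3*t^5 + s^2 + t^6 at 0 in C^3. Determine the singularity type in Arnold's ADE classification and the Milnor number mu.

Type A5, Milnor number mu = 5.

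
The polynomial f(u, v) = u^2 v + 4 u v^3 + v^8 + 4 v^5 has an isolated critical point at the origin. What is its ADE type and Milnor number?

The Hessian of f at 0 has rank 0. Corank 2; j^3 = u^2*v has shape L^2 M (L != M), so D-series; mu = 9 gives D_9.

Type D_{9}, Milnor number mu = 9.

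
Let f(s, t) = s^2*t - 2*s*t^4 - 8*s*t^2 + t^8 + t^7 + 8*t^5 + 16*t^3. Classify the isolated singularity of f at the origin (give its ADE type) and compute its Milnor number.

The Hessian of f at 0 has rank 0. Corank 2; j^3 = t*(s - 4*t)^2 has shape L^2 M (L != M), so D-series; mu = 9 gives D_9.

Type D_9, Milnor number mu = 9.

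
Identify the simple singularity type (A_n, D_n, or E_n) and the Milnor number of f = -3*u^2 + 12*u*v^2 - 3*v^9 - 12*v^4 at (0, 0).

Type A_{8}, Milnor number mu = 8.

The Hessian of f at 0 has rank 1. Corank 1: A-series; mu = 8 gives A_8.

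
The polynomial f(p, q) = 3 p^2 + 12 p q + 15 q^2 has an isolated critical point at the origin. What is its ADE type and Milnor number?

Type A_{1}, Milnor number mu = 1.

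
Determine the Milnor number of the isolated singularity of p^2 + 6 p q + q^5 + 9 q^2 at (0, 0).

4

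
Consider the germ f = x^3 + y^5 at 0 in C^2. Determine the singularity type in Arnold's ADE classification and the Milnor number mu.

Type E_8, Milnor number mu = 8.

The Hessian of f at 0 has rank 0. Corank 2; j^3 = x^3 is a perfect cube, so E-series; the 5-jet and mu = 8 give E_8.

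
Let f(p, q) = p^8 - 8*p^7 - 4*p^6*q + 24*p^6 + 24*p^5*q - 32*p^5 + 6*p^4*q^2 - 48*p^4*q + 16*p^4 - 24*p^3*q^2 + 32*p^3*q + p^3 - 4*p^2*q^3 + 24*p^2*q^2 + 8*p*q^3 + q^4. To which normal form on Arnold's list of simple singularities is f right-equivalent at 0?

The Hessian of f at 0 is [[0, 0], [0, 0]] with rank 0, so corank 2. A Groebner basis of the Jacobian ideal J(f) in C{p,q} is {q^4, p*q^2 + q^3/6, p^2}; counting standard monomials gives mu = 6. Corank 2; j^3 = p^3 is a perfect cube, so E-series; the 4-jet and mu = 6 give E_6.

E_6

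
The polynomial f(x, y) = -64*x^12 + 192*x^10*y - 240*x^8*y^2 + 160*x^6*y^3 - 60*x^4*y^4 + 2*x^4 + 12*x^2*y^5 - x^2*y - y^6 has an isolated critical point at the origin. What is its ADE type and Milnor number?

The Hessian of f at 0 is [[0, 0], [0, 0]] with rank 0, so corank 2. A Groebner basis of the Jacobian ideal J(f) in C{x,y} is {x^2/6 + y^5, x^3, x*y}; counting standard monomials gives mu = 7. Corank 2; j^3 = -x^2*y has shape L^2 M (L != M), so D-series; mu = 7 gives D_7.

Type D_{7}, Milnor number mu = 7.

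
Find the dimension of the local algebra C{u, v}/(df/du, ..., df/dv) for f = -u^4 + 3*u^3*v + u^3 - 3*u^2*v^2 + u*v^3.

The Hessian of f at 0 has rank 0. Corank 2; j^3 = u^3 is a perfect cube, so E-series; the 4-jet and mu = 7 give E_7.

7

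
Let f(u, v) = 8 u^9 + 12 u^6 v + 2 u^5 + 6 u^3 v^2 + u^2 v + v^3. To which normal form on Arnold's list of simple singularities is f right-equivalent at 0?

The Hessian of f at 0 has rank 0. Corank 2; j^3 = v*(u^2 + v^2) splits into three distinct lines over C (the quadratic factor has nonzero discriminant), so D_4.

D_{4}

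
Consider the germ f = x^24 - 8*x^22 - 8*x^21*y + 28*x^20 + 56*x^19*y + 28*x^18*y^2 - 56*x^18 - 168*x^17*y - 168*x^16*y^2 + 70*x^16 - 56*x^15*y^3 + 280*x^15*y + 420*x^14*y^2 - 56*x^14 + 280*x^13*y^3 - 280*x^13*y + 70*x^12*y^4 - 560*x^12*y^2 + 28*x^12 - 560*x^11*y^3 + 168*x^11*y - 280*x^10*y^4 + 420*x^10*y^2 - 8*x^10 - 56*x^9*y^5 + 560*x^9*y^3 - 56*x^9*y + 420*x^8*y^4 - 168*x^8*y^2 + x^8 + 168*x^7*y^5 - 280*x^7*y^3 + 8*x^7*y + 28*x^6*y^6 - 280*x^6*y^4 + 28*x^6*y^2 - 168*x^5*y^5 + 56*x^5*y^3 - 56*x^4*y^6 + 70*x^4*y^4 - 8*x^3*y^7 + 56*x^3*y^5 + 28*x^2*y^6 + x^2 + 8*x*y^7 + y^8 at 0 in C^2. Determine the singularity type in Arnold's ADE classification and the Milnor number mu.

The Hessian of f at 0 is [[2, 0], [0, 0]] with rank 1, so corank 1. A Groebner basis of the Jacobian ideal J(f) in C{x,y} is {y^7, x}; counting standard monomials gives mu = 7. Corank 1: A-series; mu = 7 gives A_7.

Type A_{7}, Milnor number mu = 7.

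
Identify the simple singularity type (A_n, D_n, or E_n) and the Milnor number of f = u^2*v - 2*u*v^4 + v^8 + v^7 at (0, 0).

The Hessian of f at 0 is [[0, 0], [0, 0]] with rank 0, so corank 2. A Groebner basis of the Jacobian ideal J(f) in C{u,v} is {u^2*v^2, -8*u^2*v - u^2 + u*v^3, -u*v + v^4, u^3}; counting standard monomials gives mu = 9. Corank 2; j^3 = u^2*v has shape L^2 M (L != M), so D-series; mu = 9 gives D_9.

Type D_9, Milnor number mu = 9.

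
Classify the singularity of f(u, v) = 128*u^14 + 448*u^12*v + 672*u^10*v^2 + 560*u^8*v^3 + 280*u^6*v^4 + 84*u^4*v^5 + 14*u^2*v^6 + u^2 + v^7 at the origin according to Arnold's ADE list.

A_{6}

The Hessian of f at 0 is [[2, 0], [0, 0]] with rank 1, so corank 1. A Groebner basis of the Jacobian ideal J(f) in C{u,v} is {v^6, u}; counting standard monomials gives mu = 6. Corank 1: A-series; mu = 6 gives A_6.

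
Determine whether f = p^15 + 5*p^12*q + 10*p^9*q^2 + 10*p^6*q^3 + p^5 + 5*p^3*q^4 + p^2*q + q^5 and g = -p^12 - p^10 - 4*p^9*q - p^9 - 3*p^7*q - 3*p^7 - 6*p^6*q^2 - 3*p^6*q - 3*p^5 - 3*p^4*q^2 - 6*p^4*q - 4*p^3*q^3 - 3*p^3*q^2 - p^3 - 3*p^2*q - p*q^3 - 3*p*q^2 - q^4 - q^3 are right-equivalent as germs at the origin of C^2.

No.

The Hessian of f at 0 has rank 0. Corank 2; j^3 = p^2*q has shape L^2 M (L != M), so D-series; mu = 6 gives D_6. The Hessian of g at 0 has rank 0. Corank 2; j^3 = -(p + q)^3 is a perfect cube, so E-series; the 4-jet and mu = 7 give E_7. f is D_6 but g is E_7, hence not right-equivalent.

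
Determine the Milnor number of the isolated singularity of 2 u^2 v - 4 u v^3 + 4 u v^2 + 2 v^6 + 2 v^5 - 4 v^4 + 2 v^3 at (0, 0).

7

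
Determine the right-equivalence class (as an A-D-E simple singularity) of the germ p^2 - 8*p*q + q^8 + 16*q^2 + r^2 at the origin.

The Hessian of f at 0 is [[2, -8, 0], [-8, 32, 0], [0, 0, 2]] with rank 2, so corank 1. A Groebner basis of the Jacobian ideal J(f) in C{p,q,r} is {q^7, p - 4*q, r}; counting standard monomials gives mu = 7. Corank 1: A-series; mu = 7 gives A_7.

A7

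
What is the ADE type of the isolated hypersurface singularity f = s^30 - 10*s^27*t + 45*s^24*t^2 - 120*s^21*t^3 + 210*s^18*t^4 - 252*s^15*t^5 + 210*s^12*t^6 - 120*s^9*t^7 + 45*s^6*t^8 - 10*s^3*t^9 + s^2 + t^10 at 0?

A_9

The Hessian of f at 0 has rank 1. Corank 1: A-series; mu = 9 gives A_9.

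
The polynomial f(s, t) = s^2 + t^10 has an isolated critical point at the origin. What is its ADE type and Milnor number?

Type A9, Milnor number mu = 9.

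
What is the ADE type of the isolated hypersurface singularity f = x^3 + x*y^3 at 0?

E7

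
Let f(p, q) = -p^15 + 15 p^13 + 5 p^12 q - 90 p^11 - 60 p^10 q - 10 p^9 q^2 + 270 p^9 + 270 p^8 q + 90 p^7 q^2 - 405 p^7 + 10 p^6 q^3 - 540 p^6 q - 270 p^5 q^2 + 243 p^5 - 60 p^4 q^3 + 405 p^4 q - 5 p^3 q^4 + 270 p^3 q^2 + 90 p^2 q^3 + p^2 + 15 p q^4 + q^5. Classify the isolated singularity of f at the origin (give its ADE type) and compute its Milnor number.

Type A_{4}, Milnor number mu = 4.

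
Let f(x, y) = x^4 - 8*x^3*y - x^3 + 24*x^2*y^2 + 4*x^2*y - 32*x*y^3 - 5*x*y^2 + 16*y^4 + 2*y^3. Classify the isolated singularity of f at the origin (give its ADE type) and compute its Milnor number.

The Hessian of f at 0 has rank 0. Corank 2; j^3 = -(x - 2*y)*(x - y)^2 has shape L^2 M (L != M), so D-series; mu = 5 gives D_5.

Type D_{5}, Milnor number mu = 5.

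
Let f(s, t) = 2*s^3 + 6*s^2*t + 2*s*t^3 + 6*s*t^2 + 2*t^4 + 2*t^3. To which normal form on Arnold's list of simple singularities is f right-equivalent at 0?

The Hessian of f at 0 has rank 0. Corank 2; j^3 = 2*(s + t)^3 is a perfect cube, so E-series; the 4-jet and mu = 7 give E_7.

E_7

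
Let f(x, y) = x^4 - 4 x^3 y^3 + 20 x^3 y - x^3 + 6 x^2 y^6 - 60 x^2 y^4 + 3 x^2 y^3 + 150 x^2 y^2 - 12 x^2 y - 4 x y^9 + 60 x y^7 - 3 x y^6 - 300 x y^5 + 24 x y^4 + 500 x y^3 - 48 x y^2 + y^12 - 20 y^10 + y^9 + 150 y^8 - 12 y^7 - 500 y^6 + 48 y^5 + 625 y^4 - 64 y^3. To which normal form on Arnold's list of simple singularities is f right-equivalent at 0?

The Hessian of f at 0 is [[0, 0], [0, 0]] with rank 0, so corank 2. A Groebner basis of the Jacobian ideal J(f) in C{x,y} is {y^4, x*y^2 + 13*y^3/3, x^2 + 8*x*y + 16*y^2}; counting standard monomials gives mu = 6. Corank 2; j^3 = -(x + 4*y)^3 is a perfect cube, so E-series; the 4-jet and mu = 6 give E_6.

E_{6}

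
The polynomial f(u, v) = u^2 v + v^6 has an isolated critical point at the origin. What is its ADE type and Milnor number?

Type D_{7}, Milnor number mu = 7.

The Hessian of f at 0 is [[0, 0], [0, 0]] with rank 0, so corank 2. A Groebner basis of the Jacobian ideal J(f) in C{u,v} is {u^2/6 + v^5, u^3, u*v}; counting standard monomials gives mu = 7. Corank 2; j^3 = u^2*v has shape L^2 M (L != M), so D-series; mu = 7 gives D_7.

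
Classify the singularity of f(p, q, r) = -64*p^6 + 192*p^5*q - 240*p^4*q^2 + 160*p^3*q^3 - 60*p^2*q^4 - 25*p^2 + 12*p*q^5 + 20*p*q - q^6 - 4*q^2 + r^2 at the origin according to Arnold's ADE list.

A_5

The Hessian of f at 0 has rank 2. Corank 1: A-series; mu = 5 gives A_5.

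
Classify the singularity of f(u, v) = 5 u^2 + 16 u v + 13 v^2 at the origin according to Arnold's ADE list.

A_1

The Hessian of f at 0 is [[10, 16], [16, 26]] with rank 2, so corank 0. A Groebner basis of the Jacobian ideal J(f) in C{u,v} is {u, v}; counting standard monomials gives mu = 1. Corank 0: nondegenerate Morse point, so A_1.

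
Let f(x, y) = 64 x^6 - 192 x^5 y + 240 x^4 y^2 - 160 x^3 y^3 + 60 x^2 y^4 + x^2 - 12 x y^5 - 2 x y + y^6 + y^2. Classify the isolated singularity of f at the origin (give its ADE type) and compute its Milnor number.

Type A5, Milnor number mu = 5.

The Hessian of f at 0 is [[2, -2], [-2, 2]] with rank 1, so corank 1. A Groebner basis of the Jacobian ideal J(f) in C{x,y} is {y^5, x - y}; counting standard monomials gives mu = 5. Corank 1: A-series; mu = 5 gives A_5.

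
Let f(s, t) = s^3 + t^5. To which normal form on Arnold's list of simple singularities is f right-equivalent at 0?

E_8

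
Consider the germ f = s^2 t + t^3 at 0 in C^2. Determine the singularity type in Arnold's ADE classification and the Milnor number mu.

Type D_{4}, Milnor number mu = 4.

The Hessian of f at 0 has rank 0. Corank 2; j^3 = t*(s^2 + t^2) splits into three distinct lines over C (the quadratic factor has nonzero discriminant), so D_4.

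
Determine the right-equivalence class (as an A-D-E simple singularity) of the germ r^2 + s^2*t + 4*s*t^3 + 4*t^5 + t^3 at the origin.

The Hessian of f at 0 is [[0, 0, 0], [0, 0, 0], [0, 0, 2]] with rank 1, so corank 2. A Groebner basis of the Jacobian ideal J(f) in C{s,t,r} is {t^3, s^2 + 3*t^2, s*t, r}; counting standard monomials gives mu = 4. Corank 2; j^3 = t*(s^2 + t^2) splits into three distinct lines over C (the quadratic factor has nonzero discriminant), so D_4.

D_4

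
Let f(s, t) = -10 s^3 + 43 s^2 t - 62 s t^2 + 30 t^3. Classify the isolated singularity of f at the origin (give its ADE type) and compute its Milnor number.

Type D4, Milnor number mu = 4.

The Hessian of f at 0 has rank 0. Corank 2; j^3 = -(2*s - 3*t)*(5*s^2 - 14*s*t + 10*t^2) splits into three distinct lines over C (the quadratic factor has nonzero discriminant), so D_4.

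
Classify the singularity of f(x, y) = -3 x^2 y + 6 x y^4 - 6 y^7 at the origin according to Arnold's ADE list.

The Hessian of f at 0 is [[0, 0], [0, 0]] with rank 0, so corank 2. A Groebner basis of the Jacobian ideal J(f) in C{x,y} is {x^2/6 + x*y^3, -x*y + y^4, x^3, x^2*y}; counting standard monomials gives mu = 8. Corank 2; j^3 = -3*x^2*y has shape L^2 M (L != M), so D-series; mu = 8 gives D_8.

D_8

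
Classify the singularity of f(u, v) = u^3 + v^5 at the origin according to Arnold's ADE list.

E_8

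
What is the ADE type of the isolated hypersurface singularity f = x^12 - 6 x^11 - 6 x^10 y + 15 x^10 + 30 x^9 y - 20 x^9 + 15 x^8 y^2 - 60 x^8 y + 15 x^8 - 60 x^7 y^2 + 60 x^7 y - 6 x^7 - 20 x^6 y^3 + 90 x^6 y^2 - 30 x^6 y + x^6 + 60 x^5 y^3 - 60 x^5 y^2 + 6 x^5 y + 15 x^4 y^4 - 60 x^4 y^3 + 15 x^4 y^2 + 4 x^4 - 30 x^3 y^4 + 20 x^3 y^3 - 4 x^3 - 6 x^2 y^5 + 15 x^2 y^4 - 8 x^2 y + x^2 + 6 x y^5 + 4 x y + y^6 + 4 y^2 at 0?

A5

The Hessian of f at 0 is [[2, 4], [4, 8]] with rank 1, so corank 1. A Groebner basis of the Jacobian ideal J(f) in C{x,y} is {x*y^2 + 3*x*y/4 + x/16 + y^2 + y/8, -5*x*y/8 - x/16 + y^3 - 3*y^2/4 - y/8, x^2 - x/2 - y}; counting standard monomials gives mu = 5. Corank 1: A-series; mu = 5 gives A_5.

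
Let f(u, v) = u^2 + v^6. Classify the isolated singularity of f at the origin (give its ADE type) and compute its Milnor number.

The Hessian of f at 0 has rank 1. Corank 1: A-series; mu = 5 gives A_5.

Type A5, Milnor number mu = 5.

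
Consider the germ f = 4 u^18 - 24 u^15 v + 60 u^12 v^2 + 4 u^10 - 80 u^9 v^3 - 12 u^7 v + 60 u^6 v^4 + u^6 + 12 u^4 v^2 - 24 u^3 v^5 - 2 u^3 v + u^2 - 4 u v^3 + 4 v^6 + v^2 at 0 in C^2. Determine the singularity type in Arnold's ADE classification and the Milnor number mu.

Type A_{1}, Milnor number mu = 1.

The Hessian of f at 0 is [[2, 0], [0, 2]] with rank 2, so corank 0. A Groebner basis of the Jacobian ideal J(f) in C{u,v} is {u, v}; counting standard monomials gives mu = 1. Corank 0: nondegenerate Morse point, so A_1.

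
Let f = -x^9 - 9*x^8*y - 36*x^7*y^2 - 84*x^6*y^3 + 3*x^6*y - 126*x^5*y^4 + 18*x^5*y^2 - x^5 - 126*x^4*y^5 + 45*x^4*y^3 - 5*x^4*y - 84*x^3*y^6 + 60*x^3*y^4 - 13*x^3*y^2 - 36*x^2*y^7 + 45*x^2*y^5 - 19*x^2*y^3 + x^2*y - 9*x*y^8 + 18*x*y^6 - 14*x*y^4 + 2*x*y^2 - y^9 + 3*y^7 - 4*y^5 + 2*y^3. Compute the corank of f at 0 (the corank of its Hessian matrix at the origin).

The Hessian at 0 is [[0, 0], [0, 0]] of rank 0; hence corank 2.

2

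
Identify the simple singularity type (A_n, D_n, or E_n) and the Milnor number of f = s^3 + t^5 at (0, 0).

Type E_{8}, Milnor number mu = 8.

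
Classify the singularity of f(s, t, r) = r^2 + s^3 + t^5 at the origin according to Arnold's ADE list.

E_{8}

The Hessian of f at 0 has rank 1. Corank 2; j^3 = s^3 is a perfect cube, so E-series; the 5-jet and mu = 8 give E_8.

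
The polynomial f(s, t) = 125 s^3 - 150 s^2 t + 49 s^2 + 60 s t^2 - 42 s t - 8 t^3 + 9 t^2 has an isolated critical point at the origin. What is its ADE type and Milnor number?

The Hessian of f at 0 has rank 1. Corank 1: A-series; mu = 2 gives A_2.

Type A_{2}, Milnor number mu = 2.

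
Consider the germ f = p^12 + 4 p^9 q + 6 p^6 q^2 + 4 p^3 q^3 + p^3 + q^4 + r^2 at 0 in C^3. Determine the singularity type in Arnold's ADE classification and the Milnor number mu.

Type E6, Milnor number mu = 6.

The Hessian of f at 0 is [[0, 0, 0], [0, 0, 0], [0, 0, 2]] with rank 1, so corank 2. A Groebner basis of the Jacobian ideal J(f) in C{p,q,r} is {q^3, p^2, r}; counting standard monomials gives mu = 6. Corank 2; j^3 = p^3 is a perfect cube, so E-series; the 4-jet and mu = 6 give E_6.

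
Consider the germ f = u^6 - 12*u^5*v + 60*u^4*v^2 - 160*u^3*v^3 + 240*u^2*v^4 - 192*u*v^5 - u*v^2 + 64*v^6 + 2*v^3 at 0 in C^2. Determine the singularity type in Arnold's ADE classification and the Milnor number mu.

Type D7, Milnor number mu = 7.

The Hessian of f at 0 has rank 0. Corank 2; j^3 = -v^2*(u - 2*v) has shape L^2 M (L != M), so D-series; mu = 7 gives D_7.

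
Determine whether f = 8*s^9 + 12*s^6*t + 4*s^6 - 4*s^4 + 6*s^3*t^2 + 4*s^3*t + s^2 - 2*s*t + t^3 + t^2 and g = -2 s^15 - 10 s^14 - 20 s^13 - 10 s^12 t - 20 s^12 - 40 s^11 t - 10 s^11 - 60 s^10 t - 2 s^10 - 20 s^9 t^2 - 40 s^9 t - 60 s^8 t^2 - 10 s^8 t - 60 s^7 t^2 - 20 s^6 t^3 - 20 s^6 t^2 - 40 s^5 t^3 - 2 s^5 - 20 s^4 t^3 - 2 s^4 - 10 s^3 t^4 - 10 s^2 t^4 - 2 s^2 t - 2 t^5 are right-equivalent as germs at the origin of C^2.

The Hessian of f at 0 is [[2, -2], [-2, 2]] with rank 1, so corank 1. A Groebner basis of the Jacobian ideal J(f) in C{s,t} is {t^2, s - t}; counting standard monomials gives mu = 2. Corank 1: A-series; mu = 2 gives A_2. The Hessian of g at 0 is [[0, 0], [0, 0]] with rank 0, so corank 2. A Groebner basis of the Jacobian ideal J(g) in C{s,t} is {s^2/5 + t^4, s^3, s*t}; counting standard monomials gives mu = 6. Corank 2; j^3 = -2*s^2*t has shape L^2 M (L != M), so D-series; mu = 6 gives D_6. f is A_2 but g is D_6, hence not right-equivalent.

No.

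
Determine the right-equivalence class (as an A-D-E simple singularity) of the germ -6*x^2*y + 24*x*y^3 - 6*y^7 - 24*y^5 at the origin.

D_{8}

The Hessian of f at 0 has rank 0. Corank 2; j^3 = -6*x^2*y has shape L^2 M (L != M), so D-series; mu = 8 gives D_8.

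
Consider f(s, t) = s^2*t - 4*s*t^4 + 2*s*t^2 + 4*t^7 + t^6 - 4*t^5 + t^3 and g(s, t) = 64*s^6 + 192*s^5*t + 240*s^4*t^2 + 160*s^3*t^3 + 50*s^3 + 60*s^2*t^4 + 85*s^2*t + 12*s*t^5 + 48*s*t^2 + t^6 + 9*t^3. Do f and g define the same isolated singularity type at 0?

Yes.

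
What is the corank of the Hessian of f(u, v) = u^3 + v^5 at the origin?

2

Hessian at 0 has rank 0.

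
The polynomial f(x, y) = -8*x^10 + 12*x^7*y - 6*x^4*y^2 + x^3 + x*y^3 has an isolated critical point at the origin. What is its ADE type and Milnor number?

The Hessian of f at 0 has rank 0. Corank 2; j^3 = x^3 is a perfect cube, so E-series; the 4-jet and mu = 7 give E_7.

Type E_{7}, Milnor number mu = 7.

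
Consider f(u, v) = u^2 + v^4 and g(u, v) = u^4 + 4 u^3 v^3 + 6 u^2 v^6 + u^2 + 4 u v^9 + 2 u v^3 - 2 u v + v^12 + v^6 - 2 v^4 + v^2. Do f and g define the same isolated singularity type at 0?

Yes.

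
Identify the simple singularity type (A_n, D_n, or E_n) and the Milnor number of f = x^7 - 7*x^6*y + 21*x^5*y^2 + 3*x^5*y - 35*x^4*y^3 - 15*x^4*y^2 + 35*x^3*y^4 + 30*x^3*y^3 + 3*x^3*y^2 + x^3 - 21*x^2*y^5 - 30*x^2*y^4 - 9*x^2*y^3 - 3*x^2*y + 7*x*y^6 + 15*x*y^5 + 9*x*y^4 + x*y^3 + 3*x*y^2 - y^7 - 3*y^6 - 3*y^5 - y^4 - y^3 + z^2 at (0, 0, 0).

Type E_{7}, Milnor number mu = 7.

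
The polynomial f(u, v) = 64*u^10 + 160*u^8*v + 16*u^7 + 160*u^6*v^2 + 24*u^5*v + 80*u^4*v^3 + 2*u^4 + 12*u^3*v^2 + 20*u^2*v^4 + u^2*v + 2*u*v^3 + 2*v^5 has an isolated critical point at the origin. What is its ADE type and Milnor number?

Type D6, Milnor number mu = 6.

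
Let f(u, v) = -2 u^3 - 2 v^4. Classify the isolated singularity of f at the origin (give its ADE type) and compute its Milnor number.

Type E_{6}, Milnor number mu = 6.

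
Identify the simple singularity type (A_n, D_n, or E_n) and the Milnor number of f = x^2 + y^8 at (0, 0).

Type A_{7}, Milnor number mu = 7.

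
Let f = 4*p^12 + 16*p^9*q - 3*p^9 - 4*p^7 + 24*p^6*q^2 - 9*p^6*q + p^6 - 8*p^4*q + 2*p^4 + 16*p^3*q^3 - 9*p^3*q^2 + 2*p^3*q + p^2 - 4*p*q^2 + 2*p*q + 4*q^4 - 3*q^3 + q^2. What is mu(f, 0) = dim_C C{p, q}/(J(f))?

The Hessian of f at 0 has rank 1. Corank 1: A-series; mu = 2 gives A_2.

2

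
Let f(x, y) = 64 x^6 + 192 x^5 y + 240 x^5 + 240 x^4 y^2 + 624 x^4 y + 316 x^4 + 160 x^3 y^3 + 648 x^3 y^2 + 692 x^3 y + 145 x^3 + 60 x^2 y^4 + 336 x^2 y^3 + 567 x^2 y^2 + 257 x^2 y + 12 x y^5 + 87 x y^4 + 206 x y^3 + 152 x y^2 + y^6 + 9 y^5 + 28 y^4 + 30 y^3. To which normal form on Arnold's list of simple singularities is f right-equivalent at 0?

D_{4}

The Hessian of f at 0 has rank 0. Corank 2; j^3 = (5*x + 3*y)*(29*x^2 + 34*x*y + 10*y^2) splits into three distinct lines over C (the quadratic factor has nonzero discriminant), so D_4.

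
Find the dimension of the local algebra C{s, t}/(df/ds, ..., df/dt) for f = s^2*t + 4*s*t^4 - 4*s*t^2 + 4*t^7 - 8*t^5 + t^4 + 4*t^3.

The Hessian of f at 0 has rank 0. Corank 2; j^3 = t*(s - 2*t)^2 has shape L^2 M (L != M), so D-series; mu = 5 gives D_5.

5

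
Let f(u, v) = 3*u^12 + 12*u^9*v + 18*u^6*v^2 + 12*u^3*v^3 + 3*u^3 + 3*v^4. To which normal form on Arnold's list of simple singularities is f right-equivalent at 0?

The Hessian of f at 0 has rank 0. Corank 2; j^3 = 3*u^3 is a perfect cube, so E-series; the 4-jet and mu = 6 give E_6.

E6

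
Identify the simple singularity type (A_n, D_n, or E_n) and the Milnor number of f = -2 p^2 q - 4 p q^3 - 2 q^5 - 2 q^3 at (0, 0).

Type D_4, Milnor number mu = 4.

The Hessian of f at 0 is [[0, 0], [0, 0]] with rank 0, so corank 2. A Groebner basis of the Jacobian ideal J(f) in C{p,q} is {q^3, p^2 + 3*q^2, p*q}; counting standard monomials gives mu = 4. Corank 2; j^3 = -2*q*(p^2 + q^2) splits into three distinct lines over C (the quadratic factor has nonzero discriminant), so D_4.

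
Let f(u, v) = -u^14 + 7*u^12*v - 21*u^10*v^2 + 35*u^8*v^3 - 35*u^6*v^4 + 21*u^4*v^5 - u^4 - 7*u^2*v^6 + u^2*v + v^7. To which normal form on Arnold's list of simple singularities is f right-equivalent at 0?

D8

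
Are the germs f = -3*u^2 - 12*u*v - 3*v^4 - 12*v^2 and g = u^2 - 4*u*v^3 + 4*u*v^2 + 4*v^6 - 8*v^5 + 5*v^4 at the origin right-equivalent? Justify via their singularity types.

Yes.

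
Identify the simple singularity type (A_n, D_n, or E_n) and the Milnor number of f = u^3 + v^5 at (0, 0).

Type E_{8}, Milnor number mu = 8.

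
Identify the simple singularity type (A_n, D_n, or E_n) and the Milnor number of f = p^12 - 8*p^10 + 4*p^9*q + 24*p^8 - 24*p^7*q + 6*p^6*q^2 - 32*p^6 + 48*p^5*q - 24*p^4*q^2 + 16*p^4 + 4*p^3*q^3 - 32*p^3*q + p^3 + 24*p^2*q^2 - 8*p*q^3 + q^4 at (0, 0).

Type E_{6}, Milnor number mu = 6.

The Hessian of f at 0 is [[0, 0], [0, 0]] with rank 0, so corank 2. A Groebner basis of the Jacobian ideal J(f) in C{p,q} is {q^4, p*q^2 - q^3/6, p^2}; counting standard monomials gives mu = 6. Corank 2; j^3 = p^3 is a perfect cube, so E-series; the 4-jet and mu = 6 give E_6.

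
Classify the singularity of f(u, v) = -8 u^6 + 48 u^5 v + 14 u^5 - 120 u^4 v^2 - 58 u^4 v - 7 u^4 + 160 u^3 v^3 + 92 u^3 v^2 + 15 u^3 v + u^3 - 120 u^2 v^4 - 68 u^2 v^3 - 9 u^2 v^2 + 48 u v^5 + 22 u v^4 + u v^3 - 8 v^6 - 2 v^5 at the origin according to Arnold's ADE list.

E7

The Hessian of f at 0 has rank 0. Corank 2; j^3 = u^3 is a perfect cube, so E-series; the 4-jet and mu = 7 give E_7.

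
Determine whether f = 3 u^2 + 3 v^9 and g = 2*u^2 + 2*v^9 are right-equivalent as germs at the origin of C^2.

The Hessian of f at 0 has rank 1. Corank 1: A-series; mu = 8 gives A_8. The Hessian of g at 0 has rank 1. Corank 1: A-series; mu = 8 gives A_8. Both have type A_8, hence right-equivalent.

Yes.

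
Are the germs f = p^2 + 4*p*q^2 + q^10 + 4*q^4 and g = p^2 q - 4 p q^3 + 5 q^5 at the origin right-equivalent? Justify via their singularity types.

No.

The Hessian of f at 0 has rank 1. Corank 1: A-series; mu = 9 gives A_9. The Hessian of g at 0 has rank 0. Corank 2; j^3 = p^2*q has shape L^2 M (L != M), so D-series; mu = 6 gives D_6. f is A_9 but g is D_6, hence not right-equivalent.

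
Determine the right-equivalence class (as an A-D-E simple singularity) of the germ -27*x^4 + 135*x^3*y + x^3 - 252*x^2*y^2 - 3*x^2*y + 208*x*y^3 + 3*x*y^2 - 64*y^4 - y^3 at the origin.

E_{7}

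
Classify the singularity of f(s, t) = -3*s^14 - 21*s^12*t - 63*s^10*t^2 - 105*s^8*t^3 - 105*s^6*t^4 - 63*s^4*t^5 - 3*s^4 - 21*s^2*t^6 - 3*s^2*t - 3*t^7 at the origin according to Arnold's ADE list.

The Hessian of f at 0 is [[0, 0], [0, 0]] with rank 0, so corank 2. A Groebner basis of the Jacobian ideal J(f) in C{s,t} is {s^2/7 + t^6, s^3, s*t}; counting standard monomials gives mu = 8. Corank 2; j^3 = -3*s^2*t has shape L^2 M (L != M), so D-series; mu = 8 gives D_8.

D_8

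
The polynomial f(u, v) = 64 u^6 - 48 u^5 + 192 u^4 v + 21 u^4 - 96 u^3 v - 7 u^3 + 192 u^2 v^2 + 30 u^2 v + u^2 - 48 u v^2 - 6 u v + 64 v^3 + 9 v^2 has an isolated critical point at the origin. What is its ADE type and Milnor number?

The Hessian of f at 0 is [[2, -6], [-6, 18]] with rank 1, so corank 1. A Groebner basis of the Jacobian ideal J(f) in C{u,v} is {v^2, u - 3*v}; counting standard monomials gives mu = 2. Corank 1: A-series; mu = 2 gives A_2.

Type A_{2}, Milnor number mu = 2.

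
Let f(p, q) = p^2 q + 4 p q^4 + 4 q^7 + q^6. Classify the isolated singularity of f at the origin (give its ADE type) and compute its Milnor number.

Type D_7, Milnor number mu = 7.

The Hessian of f at 0 has rank 0. Corank 2; j^3 = p^2*q has shape L^2 M (L != M), so D-series; mu = 7 gives D_7.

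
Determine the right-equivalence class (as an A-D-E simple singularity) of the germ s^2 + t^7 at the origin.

The Hessian of f at 0 has rank 1. Corank 1: A-series; mu = 6 gives A_6.

A6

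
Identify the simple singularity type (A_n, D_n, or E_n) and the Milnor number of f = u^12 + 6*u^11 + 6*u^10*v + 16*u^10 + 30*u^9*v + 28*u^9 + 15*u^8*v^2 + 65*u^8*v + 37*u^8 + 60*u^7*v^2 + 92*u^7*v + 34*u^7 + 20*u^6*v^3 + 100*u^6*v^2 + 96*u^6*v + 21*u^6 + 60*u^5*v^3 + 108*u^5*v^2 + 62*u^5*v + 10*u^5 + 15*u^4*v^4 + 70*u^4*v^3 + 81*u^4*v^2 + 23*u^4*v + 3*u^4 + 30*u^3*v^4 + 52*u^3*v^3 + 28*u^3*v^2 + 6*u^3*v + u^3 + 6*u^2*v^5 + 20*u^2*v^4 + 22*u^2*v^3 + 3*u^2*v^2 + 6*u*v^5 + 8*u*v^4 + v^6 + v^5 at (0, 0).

The Hessian of f at 0 has rank 0. Corank 2; j^3 = u^3 is a perfect cube, so E-series; the 5-jet and mu = 8 give E_8.

Type E_8, Milnor number mu = 8.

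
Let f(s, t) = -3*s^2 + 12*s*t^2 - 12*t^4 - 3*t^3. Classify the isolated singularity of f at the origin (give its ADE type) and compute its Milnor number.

The Hessian of f at 0 has rank 1. Corank 1: A-series; mu = 2 gives A_2.

Type A_2, Milnor number mu = 2.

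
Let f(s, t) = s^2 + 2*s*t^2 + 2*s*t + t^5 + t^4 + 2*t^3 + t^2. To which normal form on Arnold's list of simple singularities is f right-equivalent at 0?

The Hessian of f at 0 is [[2, 2], [2, 2]] with rank 1, so corank 1. A Groebner basis of the Jacobian ideal J(f) in C{s,t} is {s^2 + 2*s*t - s - t, s + t^2 + t}; counting standard monomials gives mu = 4. Corank 1: A-series; mu = 4 gives A_4.

A4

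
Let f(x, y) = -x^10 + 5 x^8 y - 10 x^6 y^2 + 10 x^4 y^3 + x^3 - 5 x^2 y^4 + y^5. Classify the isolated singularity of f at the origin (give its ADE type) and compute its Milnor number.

The Hessian of f at 0 has rank 0. Corank 2; j^3 = x^3 is a perfect cube, so E-series; the 5-jet and mu = 8 give E_8.

Type E_8, Milnor number mu = 8.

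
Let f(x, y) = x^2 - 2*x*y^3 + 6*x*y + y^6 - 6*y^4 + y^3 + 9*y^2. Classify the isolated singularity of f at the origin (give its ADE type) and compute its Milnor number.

The Hessian of f at 0 is [[2, 6], [6, 18]] with rank 1, so corank 1. A Groebner basis of the Jacobian ideal J(f) in C{x,y} is {y^2, x + 3*y}; counting standard monomials gives mu = 2. Corank 1: A-series; mu = 2 gives A_2.

Type A2, Milnor number mu = 2.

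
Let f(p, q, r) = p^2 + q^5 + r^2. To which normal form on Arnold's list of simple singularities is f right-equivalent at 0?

The Hessian of f at 0 has rank 2. Corank 1: A-series; mu = 4 gives A_4.

A_4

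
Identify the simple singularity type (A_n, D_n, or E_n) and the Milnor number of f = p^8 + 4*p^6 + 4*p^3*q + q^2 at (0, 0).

The Hessian of f at 0 has rank 1. Corank 1: A-series; mu = 7 gives A_7.

Type A7, Milnor number mu = 7.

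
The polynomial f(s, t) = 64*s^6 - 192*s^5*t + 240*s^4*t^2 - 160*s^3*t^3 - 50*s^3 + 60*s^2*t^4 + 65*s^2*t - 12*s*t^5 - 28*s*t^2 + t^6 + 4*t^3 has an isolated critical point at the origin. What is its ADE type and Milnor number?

Type D_7, Milnor number mu = 7.

The Hessian of f at 0 is [[0, 0], [0, 0]] with rank 0, so corank 2. A Groebner basis of the Jacobian ideal J(f) in C{s,t} is {15625*s*t/12 + t^5 - 3125*t^2/6, s*t^2 - 2*t^3/5, s^2 - 9*s*t/10 + t^2/5}; counting standard monomials gives mu = 7. Corank 2; j^3 = -(2*s - t)*(5*s - 2*t)^2 has shape L^2 M (L != M), so D-series; mu = 7 gives D_7.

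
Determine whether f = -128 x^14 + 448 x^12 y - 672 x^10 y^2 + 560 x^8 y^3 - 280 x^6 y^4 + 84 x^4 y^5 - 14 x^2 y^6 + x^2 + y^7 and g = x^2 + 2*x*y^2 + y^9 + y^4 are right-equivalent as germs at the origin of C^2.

No.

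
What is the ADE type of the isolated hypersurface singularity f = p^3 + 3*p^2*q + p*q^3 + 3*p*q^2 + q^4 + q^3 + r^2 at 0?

E_7

The Hessian of f at 0 is [[0, 0, 0], [0, 0, 0], [0, 0, 2]] with rank 1, so corank 2. A Groebner basis of the Jacobian ideal J(f) in C{p,q,r} is {p^3 + 3*p^2*q + 6*p^2 + 12*p*q + 6*q^2, -3*p^2 + p*q^2 - 6*p*q - 3*q^2, 3*p^2 + 6*p*q + q^3 + 3*q^2, r}; counting standard monomials gives mu = 7. Corank 2; j^3 = (p + q)^3 is a perfect cube, so E-series; the 4-jet and mu = 7 give E_7.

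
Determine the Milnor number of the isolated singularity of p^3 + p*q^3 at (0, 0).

7

The Hessian of f at 0 has rank 0. Corank 2; j^3 = p^3 is a perfect cube, so E-series; the 4-jet and mu = 7 give E_7.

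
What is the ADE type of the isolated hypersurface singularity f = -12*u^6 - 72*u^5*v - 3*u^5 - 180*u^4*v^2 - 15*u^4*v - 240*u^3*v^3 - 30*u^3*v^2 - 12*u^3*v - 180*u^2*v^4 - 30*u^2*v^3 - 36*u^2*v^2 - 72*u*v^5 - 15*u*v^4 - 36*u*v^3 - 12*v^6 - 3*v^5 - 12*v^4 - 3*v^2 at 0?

A_{4}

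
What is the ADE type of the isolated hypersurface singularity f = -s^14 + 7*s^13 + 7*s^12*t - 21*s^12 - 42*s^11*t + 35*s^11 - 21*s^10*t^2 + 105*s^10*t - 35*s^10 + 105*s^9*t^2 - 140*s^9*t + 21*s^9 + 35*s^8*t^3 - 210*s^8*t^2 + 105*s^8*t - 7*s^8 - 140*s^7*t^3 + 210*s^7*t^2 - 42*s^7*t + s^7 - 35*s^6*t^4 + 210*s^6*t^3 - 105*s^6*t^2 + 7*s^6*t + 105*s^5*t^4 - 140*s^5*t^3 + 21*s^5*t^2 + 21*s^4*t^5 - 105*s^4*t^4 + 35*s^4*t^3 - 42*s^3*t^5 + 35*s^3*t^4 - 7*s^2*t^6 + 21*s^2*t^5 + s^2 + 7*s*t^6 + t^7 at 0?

The Hessian of f at 0 has rank 1. Corank 1: A-series; mu = 6 gives A_6.

A_6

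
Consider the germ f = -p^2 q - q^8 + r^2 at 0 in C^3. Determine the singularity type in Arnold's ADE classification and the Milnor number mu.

The Hessian of f at 0 has rank 1. Corank 2; j^3 = -p^2*q has shape L^2 M (L != M), so D-series; mu = 9 gives D_9.

Type D_9, Milnor number mu = 9.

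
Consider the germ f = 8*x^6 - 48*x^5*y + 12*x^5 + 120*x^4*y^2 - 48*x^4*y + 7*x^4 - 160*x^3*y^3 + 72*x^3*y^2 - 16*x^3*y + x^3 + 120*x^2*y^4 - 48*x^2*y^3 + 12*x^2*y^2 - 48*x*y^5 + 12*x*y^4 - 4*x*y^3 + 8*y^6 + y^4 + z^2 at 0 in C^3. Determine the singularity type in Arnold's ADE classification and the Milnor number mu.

The Hessian of f at 0 has rank 1. Corank 2; j^3 = x^3 is a perfect cube, so E-series; the 4-jet and mu = 6 give E_6.

Type E6, Milnor number mu = 6.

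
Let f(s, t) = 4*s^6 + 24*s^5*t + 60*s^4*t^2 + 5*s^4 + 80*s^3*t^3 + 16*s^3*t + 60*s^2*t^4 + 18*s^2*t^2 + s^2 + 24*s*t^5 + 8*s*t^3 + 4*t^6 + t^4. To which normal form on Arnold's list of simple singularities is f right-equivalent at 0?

A_{3}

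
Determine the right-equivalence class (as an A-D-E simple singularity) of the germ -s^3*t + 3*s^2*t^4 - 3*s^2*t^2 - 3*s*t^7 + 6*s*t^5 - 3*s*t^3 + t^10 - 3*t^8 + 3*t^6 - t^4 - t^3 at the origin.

E_{7}

The Hessian of f at 0 has rank 0. Corank 2; j^3 = -t^3 is a perfect cube, so E-series; the 4-jet and mu = 7 give E_7.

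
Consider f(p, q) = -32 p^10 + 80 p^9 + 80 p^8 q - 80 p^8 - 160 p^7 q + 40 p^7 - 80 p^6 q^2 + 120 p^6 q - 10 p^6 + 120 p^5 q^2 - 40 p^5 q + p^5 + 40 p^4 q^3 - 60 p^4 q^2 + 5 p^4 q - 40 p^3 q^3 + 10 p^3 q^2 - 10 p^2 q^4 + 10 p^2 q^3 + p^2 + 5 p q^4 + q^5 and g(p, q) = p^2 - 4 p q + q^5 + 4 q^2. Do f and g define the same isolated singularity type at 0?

The Hessian of f at 0 has rank 1. Corank 1: A-series; mu = 4 gives A_4. The Hessian of g at 0 has rank 1. Corank 1: A-series; mu = 4 gives A_4. Both have type A_4, hence right-equivalent.

Yes.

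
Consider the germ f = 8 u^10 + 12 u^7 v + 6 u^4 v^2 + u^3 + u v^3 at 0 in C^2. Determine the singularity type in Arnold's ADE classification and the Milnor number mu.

Type E7, Milnor number mu = 7.

The Hessian of f at 0 is [[0, 0], [0, 0]] with rank 0, so corank 2. A Groebner basis of the Jacobian ideal J(f) in C{u,v} is {u^3, u*v^2, 3*u^2 + v^3}; counting standard monomials gives mu = 7. Corank 2; j^3 = u^3 is a perfect cube, so E-series; the 4-jet and mu = 7 give E_7.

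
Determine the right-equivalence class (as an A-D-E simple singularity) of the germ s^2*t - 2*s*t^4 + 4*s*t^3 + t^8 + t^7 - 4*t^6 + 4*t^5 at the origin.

The Hessian of f at 0 has rank 0. Corank 2; j^3 = s^2*t has shape L^2 M (L != M), so D-series; mu = 9 gives D_9.

D_9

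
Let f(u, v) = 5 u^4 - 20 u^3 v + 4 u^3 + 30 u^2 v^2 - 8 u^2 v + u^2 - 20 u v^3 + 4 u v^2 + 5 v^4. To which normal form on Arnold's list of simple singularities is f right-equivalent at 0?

The Hessian of f at 0 is [[2, 0], [0, 0]] with rank 1, so corank 1. A Groebner basis of the Jacobian ideal J(f) in C{u,v} is {u^2, u*v, u/2 + v^2}; counting standard monomials gives mu = 3. Corank 1: A-series; mu = 3 gives A_3.

A_3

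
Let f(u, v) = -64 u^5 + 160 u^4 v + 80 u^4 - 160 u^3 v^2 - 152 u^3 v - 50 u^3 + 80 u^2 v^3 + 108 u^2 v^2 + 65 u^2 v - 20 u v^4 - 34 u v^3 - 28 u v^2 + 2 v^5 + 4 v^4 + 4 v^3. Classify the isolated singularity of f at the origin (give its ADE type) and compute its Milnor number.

The Hessian of f at 0 is [[0, 0], [0, 0]] with rank 0, so corank 2. A Groebner basis of the Jacobian ideal J(f) in C{u,v} is {u^3 + 155*u^2 - 132*u*v + 28*v^2, u^2*v + 375*u^2 - 320*u*v + 68*v^2, 3625*u^2/4 + u*v^2 - 775*u*v + 165*v^2, 4375*u^2/2 - 1875*u*v + v^3 + 400*v^2}; counting standard monomials gives mu = 6. Corank 2; j^3 = -(2*u - v)*(5*u - 2*v)^2 has shape L^2 M (L != M), so D-series; mu = 6 gives D_6.

Type D6, Milnor number mu = 6.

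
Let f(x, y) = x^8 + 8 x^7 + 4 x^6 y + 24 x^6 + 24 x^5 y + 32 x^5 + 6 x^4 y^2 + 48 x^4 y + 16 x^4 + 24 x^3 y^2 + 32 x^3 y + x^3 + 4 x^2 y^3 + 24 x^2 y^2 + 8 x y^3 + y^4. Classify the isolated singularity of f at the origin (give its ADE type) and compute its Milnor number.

The Hessian of f at 0 is [[0, 0], [0, 0]] with rank 0, so corank 2. A Groebner basis of the Jacobian ideal J(f) in C{x,y} is {y^4, x*y^2 + y^3/6, x^2}; counting standard monomials gives mu = 6. Corank 2; j^3 = x^3 is a perfect cube, so E-series; the 4-jet and mu = 6 give E_6.

Type E6, Milnor number mu = 6.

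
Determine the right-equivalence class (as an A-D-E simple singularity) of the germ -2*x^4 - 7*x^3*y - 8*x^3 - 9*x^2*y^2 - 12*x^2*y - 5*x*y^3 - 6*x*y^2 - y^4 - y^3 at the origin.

E_7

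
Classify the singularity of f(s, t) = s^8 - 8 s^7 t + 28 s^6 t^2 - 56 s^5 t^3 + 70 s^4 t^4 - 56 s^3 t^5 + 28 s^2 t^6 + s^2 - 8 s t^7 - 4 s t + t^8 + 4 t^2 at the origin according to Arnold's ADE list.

A_7

The Hessian of f at 0 is [[2, -4], [-4, 8]] with rank 1, so corank 1. A Groebner basis of the Jacobian ideal J(f) in C{s,t} is {t^7, s - 2*t}; counting standard monomials gives mu = 7. Corank 1: A-series; mu = 7 gives A_7.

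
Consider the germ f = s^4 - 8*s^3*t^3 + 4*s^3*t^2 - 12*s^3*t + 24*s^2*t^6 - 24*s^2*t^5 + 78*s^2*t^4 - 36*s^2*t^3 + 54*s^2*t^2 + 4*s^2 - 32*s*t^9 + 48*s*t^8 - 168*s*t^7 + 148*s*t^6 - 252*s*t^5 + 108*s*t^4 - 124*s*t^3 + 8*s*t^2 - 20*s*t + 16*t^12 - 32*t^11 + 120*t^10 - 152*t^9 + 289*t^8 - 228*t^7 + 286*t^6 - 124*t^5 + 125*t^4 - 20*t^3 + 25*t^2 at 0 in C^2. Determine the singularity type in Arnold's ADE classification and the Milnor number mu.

The Hessian of f at 0 is [[8, -20], [-20, 50]] with rank 1, so corank 1. A Groebner basis of the Jacobian ideal J(f) in C{s,t} is {s^2 + 25*s/4 - 125*t/8, s*t + 5*s/2 - 25*t/4, s + t^2 - 5*t/2}; counting standard monomials gives mu = 3. Corank 1: A-series; mu = 3 gives A_3.

Type A_{3}, Milnor number mu = 3.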